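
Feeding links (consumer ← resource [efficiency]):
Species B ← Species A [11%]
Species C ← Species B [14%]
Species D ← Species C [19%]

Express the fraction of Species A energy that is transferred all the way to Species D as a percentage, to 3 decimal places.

0.293%

Product of link efficiencies: 0.11 × 0.14 × 0.19 = 0.002926
As a percentage: 0.002926 × 100 = 0.293%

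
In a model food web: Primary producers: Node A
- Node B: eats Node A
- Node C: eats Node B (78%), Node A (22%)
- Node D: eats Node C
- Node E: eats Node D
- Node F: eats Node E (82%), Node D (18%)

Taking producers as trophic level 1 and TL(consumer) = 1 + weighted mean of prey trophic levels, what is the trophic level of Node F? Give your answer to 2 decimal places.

5.60

Node B: 1 + 1 = 2
Node C: 1 + (0.78×2 + 0.22×1) = 2.78
Node D: 1 + 2.78 = 3.78
Node E: 1 + 3.78 = 4.78
Node F: 1 + (0.82×4.78 + 0.18×3.78) = 5.6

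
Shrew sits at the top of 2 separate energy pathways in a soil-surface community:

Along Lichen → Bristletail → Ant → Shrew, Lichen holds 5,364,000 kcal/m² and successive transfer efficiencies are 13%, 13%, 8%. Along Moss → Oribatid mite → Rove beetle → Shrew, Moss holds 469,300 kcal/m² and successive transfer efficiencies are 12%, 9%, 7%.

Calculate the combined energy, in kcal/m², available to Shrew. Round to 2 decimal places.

7606.92 kcal/m²

Via Lichen: 5364000 × 0.13 × 0.13 × 0.08 = 7252.128 kcal/m²
Via Moss: 469300 × 0.12 × 0.09 × 0.07 = 354.7908 kcal/m²
Total at Shrew: 7252.128 + 354.7908 = 7606.9188 kcal/m²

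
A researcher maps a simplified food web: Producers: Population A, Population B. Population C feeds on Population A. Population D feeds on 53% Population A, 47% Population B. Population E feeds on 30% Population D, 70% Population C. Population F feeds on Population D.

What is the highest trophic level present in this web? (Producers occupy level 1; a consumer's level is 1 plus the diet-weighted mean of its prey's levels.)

Population C: 1 + 1 = 2
Population D: 1 + (0.53×1 + 0.47×1) = 2
Population E: 1 + (0.3×2 + 0.7×2) = 3
Population F: 1 + 2 = 3

3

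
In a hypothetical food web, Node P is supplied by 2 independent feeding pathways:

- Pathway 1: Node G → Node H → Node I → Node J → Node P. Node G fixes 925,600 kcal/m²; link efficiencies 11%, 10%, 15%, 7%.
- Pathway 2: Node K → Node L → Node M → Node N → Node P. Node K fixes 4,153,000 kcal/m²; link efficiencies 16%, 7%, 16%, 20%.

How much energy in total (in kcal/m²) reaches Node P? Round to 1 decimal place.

1595.3 kcal/m²

Pathway 1: 925600 × 0.11 × 0.1 × 0.15 × 0.07 = 106.9068 kcal/m²
Pathway 2: 4153000 × 0.16 × 0.07 × 0.16 × 0.2 = 1488.4352 kcal/m²
Total at Node P: 106.9068 + 1488.4352 = 1595.342 kcal/m²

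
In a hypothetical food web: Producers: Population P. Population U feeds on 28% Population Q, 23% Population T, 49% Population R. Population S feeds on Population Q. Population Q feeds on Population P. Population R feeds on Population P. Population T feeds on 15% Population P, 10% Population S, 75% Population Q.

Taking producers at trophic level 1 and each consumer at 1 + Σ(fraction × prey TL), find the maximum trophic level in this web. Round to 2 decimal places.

Population Q: 1 + 1 = 2
Population R: 1 + 1 = 2
Population S: 1 + 2 = 3
Population T: 1 + (0.15×1 + 0.1×3 + 0.75×2) = 2.95
Population U: 1 + (0.28×2 + 0.23×2.95 + 0.49×2) = 3.2185

3.22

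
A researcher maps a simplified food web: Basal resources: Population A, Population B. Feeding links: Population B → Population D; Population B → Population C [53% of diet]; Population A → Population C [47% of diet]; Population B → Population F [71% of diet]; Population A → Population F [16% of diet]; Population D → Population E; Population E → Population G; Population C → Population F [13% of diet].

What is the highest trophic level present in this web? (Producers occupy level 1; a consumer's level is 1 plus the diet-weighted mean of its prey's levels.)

Population C: 1 + (0.53×1 + 0.47×1) = 2
Population D: 1 + 1 = 2
Population E: 1 + 2 = 3
Population F: 1 + (0.16×1 + 0.71×1 + 0.13×2) = 2.13
Population G: 1 + 3 = 4

4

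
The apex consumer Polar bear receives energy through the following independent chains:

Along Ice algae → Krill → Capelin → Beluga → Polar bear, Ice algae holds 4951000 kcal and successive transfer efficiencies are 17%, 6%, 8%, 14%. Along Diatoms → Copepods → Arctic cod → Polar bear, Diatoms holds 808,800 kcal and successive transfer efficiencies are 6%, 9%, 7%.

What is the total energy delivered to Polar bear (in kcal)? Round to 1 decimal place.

871.3 kcal

Via Ice algae: 4951000 × 0.17 × 0.06 × 0.08 × 0.14 = 565.60224 kcal
Via Diatoms: 808800 × 0.06 × 0.09 × 0.07 = 305.7264 kcal
Total at Polar bear: 565.60224 + 305.7264 = 871.32864 kcal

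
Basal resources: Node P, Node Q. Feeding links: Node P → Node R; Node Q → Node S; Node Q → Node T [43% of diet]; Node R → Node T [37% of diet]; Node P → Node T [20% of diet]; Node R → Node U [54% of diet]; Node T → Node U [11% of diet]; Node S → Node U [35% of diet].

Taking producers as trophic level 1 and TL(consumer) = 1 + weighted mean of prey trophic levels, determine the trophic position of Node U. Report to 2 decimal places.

3.04

Node R: 1 + 1 = 2
Node S: 1 + 1 = 2
Node T: 1 + (0.43×1 + 0.37×2 + 0.2×1) = 2.37
Node U: 1 + (0.54×2 + 0.11×2.37 + 0.35×2) = 3.0407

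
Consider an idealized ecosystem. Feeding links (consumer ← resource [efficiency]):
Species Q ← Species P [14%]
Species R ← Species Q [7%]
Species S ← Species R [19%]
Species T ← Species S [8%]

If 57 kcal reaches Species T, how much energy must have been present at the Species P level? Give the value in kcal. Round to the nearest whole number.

Cumulative transfer efficiency: 0.14 × 0.07 × 0.19 × 0.08 = 0.00014896
Species P energy = 57 / 0.00014896 = 382653 kcal

382653 kcal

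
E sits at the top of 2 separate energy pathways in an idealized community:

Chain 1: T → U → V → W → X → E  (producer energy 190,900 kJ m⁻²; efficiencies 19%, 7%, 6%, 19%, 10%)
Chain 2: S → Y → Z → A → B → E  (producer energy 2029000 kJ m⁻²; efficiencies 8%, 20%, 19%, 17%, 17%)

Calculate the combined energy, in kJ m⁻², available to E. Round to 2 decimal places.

Chain 1: 190900 × 0.19 × 0.07 × 0.06 × 0.19 × 0.1 = 2.8944258 kJ m⁻²
Chain 2: 2029000 × 0.08 × 0.2 × 0.19 × 0.17 × 0.17 = 178.259824 kJ m⁻²
Total at E: 2.8944258 + 178.259824 = 181.1542498 kJ m⁻²

181.15 kJ m⁻²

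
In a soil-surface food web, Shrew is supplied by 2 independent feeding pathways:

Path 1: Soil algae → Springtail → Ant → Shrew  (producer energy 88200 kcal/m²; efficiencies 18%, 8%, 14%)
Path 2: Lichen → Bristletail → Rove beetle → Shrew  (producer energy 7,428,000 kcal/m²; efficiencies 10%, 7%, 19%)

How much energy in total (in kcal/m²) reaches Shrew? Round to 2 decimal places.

10057.05 kcal/m²

Path 1: 88200 × 0.18 × 0.08 × 0.14 = 177.8112 kcal/m²
Path 2: 7428000 × 0.1 × 0.07 × 0.19 = 9879.24 kcal/m²
Total at Shrew: 177.8112 + 9879.24 = 10057.0512 kcal/m²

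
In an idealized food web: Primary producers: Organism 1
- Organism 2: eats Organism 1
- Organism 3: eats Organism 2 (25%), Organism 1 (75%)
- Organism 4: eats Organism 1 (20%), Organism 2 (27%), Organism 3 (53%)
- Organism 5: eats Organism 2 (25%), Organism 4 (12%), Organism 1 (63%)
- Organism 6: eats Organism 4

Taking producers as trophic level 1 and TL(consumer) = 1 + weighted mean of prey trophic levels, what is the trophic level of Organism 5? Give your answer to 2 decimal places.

Organism 2: 1 + 1 = 2
Organism 3: 1 + (0.25×2 + 0.75×1) = 2.25
Organism 4: 1 + (0.2×1 + 0.27×2 + 0.53×2.25) = 2.9325
Organism 5: 1 + (0.25×2 + 0.12×2.9325 + 0.63×1) = 2.4819
Organism 6: 1 + 2.9325 = 3.9325

2.48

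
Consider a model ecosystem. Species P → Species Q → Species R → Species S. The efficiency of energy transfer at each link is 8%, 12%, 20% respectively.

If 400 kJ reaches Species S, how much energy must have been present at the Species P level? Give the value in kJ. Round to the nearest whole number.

208333 kJ

Cumulative transfer efficiency: 0.08 × 0.12 × 0.2 = 0.00192
Species P energy = 400 / 0.00192 = 208333 kJ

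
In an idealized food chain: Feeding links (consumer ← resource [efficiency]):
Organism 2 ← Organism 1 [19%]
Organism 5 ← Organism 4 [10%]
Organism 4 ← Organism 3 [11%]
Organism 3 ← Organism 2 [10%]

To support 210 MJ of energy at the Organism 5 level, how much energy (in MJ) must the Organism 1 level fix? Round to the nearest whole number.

Cumulative transfer efficiency: 0.19 × 0.1 × 0.11 × 0.1 = 0.000209
Organism 1 energy = 210 / 0.000209 = 1004785 MJ

1004785 MJ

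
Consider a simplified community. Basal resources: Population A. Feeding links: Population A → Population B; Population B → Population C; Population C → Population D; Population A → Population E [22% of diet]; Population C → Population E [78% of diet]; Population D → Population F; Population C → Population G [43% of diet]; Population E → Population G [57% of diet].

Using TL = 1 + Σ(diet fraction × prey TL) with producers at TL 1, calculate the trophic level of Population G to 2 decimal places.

4.32

Population B: 1 + 1 = 2
Population C: 1 + 2 = 3
Population D: 1 + 3 = 4
Population E: 1 + (0.22×1 + 0.78×3) = 3.56
Population F: 1 + 4 = 5
Population G: 1 + (0.43×3 + 0.57×3.56) = 4.3192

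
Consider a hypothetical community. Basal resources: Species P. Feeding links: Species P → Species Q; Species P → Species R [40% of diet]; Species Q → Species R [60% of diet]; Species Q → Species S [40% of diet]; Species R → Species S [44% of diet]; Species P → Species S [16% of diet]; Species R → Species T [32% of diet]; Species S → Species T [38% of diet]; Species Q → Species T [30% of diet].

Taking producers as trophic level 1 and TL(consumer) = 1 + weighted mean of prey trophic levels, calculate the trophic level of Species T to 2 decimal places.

3.61

Species Q: 1 + 1 = 2
Species R: 1 + (0.4×1 + 0.6×2) = 2.6
Species S: 1 + (0.4×2 + 0.44×2.6 + 0.16×1) = 3.104
Species T: 1 + (0.32×2.6 + 0.38×3.104 + 0.3×2) = 3.61152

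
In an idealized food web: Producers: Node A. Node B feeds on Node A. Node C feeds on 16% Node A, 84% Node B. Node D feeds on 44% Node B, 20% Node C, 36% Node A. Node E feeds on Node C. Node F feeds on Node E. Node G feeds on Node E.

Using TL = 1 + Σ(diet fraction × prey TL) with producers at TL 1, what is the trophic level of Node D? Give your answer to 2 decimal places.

2.81

Node B: 1 + 1 = 2
Node C: 1 + (0.16×1 + 0.84×2) = 2.84
Node D: 1 + (0.44×2 + 0.2×2.84 + 0.36×1) = 2.808
Node E: 1 + 2.84 = 3.84
Node F: 1 + 3.84 = 4.84
Node G: 1 + 3.84 = 4.84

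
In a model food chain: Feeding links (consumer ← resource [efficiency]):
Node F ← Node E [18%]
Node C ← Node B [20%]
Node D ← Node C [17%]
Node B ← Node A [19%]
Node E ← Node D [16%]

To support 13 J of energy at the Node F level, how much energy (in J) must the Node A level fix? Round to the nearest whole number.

Cumulative transfer efficiency: 0.19 × 0.2 × 0.17 × 0.16 × 0.18 = 0.000186048
Node A energy = 13 / 0.000186048 = 69874 J

69874 J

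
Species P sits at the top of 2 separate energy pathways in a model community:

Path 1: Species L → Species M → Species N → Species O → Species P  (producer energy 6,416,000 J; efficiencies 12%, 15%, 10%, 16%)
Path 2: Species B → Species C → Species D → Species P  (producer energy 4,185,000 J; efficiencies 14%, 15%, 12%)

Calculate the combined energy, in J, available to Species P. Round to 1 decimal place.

12394.0 J

Path 1: 6416000 × 0.12 × 0.15 × 0.1 × 0.16 = 1847.808 J
Path 2: 4185000 × 0.14 × 0.15 × 0.12 = 10546.2 J
Total at Species P: 1847.808 + 10546.2 = 12394.008 J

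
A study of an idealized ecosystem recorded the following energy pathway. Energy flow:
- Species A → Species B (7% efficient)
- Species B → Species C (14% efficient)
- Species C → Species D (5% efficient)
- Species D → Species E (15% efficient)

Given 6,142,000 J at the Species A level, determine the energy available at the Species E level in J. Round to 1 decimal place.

Species B: 6142000 × 0.07 = 429940 J
Species C: 429940 × 0.14 = 60191.6 J
Species D: 60191.6 × 0.05 = 3009.58 J
Species E: 3009.58 × 0.15 = 451.437 J

451.4 J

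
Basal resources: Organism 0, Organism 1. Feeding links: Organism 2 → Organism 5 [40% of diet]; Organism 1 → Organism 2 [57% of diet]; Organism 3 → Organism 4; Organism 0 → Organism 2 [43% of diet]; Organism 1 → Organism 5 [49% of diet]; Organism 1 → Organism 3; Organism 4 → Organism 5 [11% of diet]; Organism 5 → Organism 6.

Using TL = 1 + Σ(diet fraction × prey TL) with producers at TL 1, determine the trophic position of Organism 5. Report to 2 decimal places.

Organism 2: 1 + (0.57×1 + 0.43×1) = 2
Organism 3: 1 + 1 = 2
Organism 4: 1 + 2 = 3
Organism 5: 1 + (0.49×1 + 0.4×2 + 0.11×3) = 2.62
Organism 6: 1 + 2.62 = 3.62

2.62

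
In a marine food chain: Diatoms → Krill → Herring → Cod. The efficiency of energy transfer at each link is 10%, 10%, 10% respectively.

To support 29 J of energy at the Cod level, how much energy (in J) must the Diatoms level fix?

29000 J

Cumulative transfer efficiency: 0.1 × 0.1 × 0.1 = 0.001
Diatoms energy = 29 / 0.001 = 29000 J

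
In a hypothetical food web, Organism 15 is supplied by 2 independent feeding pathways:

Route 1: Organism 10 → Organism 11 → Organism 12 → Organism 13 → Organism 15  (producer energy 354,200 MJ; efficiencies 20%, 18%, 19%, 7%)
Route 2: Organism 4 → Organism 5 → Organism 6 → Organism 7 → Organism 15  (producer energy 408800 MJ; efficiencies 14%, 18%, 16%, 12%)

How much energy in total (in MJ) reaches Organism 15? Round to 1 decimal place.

Route 1: 354200 × 0.2 × 0.18 × 0.19 × 0.07 = 169.59096 MJ
Route 2: 408800 × 0.14 × 0.18 × 0.16 × 0.12 = 197.793792 MJ
Total at Organism 15: 169.59096 + 197.793792 = 367.384752 MJ

367.4 MJ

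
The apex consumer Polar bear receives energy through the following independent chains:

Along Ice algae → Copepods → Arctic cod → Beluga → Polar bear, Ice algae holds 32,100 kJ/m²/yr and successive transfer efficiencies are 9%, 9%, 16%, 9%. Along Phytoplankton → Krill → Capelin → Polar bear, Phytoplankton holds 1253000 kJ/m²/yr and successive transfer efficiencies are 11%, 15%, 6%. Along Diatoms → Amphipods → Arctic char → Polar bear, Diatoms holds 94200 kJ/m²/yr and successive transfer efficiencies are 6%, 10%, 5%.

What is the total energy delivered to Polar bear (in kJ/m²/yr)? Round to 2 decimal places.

1272.47 kJ/m²/yr

Via Ice algae: 32100 × 0.09 × 0.09 × 0.16 × 0.09 = 3.744144 kJ/m²/yr
Via Phytoplankton: 1253000 × 0.11 × 0.15 × 0.06 = 1240.47 kJ/m²/yr
Via Diatoms: 94200 × 0.06 × 0.1 × 0.05 = 28.26 kJ/m²/yr
Total at Polar bear: 3.744144 + 1240.47 + 28.26 = 1272.474144 kJ/m²/yr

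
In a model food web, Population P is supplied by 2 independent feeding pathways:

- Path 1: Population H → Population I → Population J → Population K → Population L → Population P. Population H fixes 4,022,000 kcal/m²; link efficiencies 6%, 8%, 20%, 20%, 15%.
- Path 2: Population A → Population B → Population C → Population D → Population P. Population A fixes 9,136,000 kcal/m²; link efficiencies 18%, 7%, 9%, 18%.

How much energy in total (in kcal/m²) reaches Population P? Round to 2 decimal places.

Path 1: 4022000 × 0.06 × 0.08 × 0.2 × 0.2 × 0.15 = 115.8336 kcal/m²
Path 2: 9136000 × 0.18 × 0.07 × 0.09 × 0.18 = 1864.84032 kcal/m²
Total at Population P: 115.8336 + 1864.84032 = 1980.67392 kcal/m²

1980.67 kcal/m²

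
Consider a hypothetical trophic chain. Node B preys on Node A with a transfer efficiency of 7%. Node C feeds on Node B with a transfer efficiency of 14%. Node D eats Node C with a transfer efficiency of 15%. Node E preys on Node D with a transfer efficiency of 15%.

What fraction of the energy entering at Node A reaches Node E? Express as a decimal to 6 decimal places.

0.000221

Product of link efficiencies: 0.07 × 0.14 × 0.15 × 0.15 = 0.0002205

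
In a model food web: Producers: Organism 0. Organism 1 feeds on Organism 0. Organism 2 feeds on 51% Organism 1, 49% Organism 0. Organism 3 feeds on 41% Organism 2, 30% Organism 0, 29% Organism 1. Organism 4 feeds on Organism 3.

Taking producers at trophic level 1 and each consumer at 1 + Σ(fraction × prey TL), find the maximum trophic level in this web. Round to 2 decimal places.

3.91

Organism 1: 1 + 1 = 2
Organism 2: 1 + (0.51×2 + 0.49×1) = 2.51
Organism 3: 1 + (0.41×2.51 + 0.3×1 + 0.29×2) = 2.9091
Organism 4: 1 + 2.9091 = 3.9091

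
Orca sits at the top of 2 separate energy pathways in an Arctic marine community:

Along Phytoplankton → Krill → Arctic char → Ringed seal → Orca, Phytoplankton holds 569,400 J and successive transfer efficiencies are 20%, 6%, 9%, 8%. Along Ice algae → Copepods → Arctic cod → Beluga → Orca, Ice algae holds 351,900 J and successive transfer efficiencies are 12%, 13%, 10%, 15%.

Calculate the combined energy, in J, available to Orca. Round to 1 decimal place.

Via Phytoplankton: 569400 × 0.2 × 0.06 × 0.09 × 0.08 = 49.19616 J
Via Ice algae: 351900 × 0.12 × 0.13 × 0.1 × 0.15 = 82.3446 J
Total at Orca: 49.19616 + 82.3446 = 131.54076 J

131.5 J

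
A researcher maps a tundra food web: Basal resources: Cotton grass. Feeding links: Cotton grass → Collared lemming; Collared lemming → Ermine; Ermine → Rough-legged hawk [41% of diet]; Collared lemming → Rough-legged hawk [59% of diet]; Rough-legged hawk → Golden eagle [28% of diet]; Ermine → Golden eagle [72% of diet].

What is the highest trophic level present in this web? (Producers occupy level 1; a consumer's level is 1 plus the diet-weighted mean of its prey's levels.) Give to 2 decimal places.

4.11

Collared lemming: 1 + 1 = 2
Ermine: 1 + 2 = 3
Rough-legged hawk: 1 + (0.41×3 + 0.59×2) = 3.41
Golden eagle: 1 + (0.28×3.41 + 0.72×3) = 4.1148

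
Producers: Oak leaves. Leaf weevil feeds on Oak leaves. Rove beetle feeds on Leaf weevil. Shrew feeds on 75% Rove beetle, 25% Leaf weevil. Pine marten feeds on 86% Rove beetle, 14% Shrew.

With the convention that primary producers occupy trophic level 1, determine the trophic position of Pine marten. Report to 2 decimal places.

4.11

Leaf weevil: 1 + 1 = 2
Rove beetle: 1 + 2 = 3
Shrew: 1 + (0.75×3 + 0.25×2) = 3.75
Pine marten: 1 + (0.86×3 + 0.14×3.75) = 4.105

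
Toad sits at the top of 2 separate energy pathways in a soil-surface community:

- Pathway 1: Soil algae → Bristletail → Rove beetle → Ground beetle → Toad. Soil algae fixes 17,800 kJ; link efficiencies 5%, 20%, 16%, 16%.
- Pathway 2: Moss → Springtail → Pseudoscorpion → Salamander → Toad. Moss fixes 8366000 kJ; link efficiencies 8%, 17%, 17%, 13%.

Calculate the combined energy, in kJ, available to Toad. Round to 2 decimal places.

2519.04 kJ

Pathway 1: 17800 × 0.05 × 0.2 × 0.16 × 0.16 = 4.5568 kJ
Pathway 2: 8366000 × 0.08 × 0.17 × 0.17 × 0.13 = 2514.48496 kJ
Total at Toad: 4.5568 + 2514.48496 = 2519.04176 kJ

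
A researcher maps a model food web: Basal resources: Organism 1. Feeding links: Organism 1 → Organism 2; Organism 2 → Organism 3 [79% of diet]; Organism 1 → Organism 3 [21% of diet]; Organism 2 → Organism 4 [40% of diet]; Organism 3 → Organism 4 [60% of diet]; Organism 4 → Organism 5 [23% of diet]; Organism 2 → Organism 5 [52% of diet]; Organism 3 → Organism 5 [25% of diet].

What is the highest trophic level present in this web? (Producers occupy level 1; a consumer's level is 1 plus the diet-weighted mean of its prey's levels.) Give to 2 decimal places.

Organism 2: 1 + 1 = 2
Organism 3: 1 + (0.79×2 + 0.21×1) = 2.79
Organism 4: 1 + (0.4×2 + 0.6×2.79) = 3.474
Organism 5: 1 + (0.23×3.474 + 0.52×2 + 0.25×2.79) = 3.53652

3.54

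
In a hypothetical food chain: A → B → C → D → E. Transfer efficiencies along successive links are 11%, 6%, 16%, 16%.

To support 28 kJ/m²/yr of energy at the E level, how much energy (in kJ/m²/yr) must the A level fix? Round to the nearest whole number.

Cumulative transfer efficiency: 0.11 × 0.06 × 0.16 × 0.16 = 0.00016896
A energy = 28 / 0.00016896 = 165720 kJ/m²/yr

165720 kJ/m²/yr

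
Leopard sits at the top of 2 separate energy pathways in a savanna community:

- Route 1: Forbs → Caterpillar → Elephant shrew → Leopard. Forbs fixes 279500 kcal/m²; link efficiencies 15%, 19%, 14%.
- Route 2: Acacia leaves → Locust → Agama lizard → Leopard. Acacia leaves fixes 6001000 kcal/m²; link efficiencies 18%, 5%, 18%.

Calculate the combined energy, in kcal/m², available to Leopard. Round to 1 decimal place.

Route 1: 279500 × 0.15 × 0.19 × 0.14 = 1115.205 kcal/m²
Route 2: 6001000 × 0.18 × 0.05 × 0.18 = 9721.62 kcal/m²
Total at Leopard: 1115.205 + 9721.62 = 10836.825 kcal/m²

10836.8 kcal/m²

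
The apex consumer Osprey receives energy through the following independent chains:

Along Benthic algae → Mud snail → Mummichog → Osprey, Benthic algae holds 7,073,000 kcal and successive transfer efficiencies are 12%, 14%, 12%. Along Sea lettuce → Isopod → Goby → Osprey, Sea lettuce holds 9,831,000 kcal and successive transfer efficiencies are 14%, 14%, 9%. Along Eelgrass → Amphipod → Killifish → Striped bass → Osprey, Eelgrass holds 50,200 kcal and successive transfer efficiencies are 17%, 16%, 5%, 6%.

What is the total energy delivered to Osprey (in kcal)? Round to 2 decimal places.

31605.15 kcal

Via Benthic algae: 7073000 × 0.12 × 0.14 × 0.12 = 14259.168 kcal
Via Sea lettuce: 9831000 × 0.14 × 0.14 × 0.09 = 17341.884 kcal
Via Eelgrass: 50200 × 0.17 × 0.16 × 0.05 × 0.06 = 4.09632 kcal
Total at Osprey: 14259.168 + 17341.884 + 4.09632 = 31605.14832 kcal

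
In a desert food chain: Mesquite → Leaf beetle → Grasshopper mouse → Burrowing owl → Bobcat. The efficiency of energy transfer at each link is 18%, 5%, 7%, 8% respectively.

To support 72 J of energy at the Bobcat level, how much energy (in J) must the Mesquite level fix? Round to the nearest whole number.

1428571 J

Cumulative transfer efficiency: 0.18 × 0.05 × 0.07 × 0.08 = 0.0000504
Mesquite energy = 72 / 0.0000504 = 1428571 J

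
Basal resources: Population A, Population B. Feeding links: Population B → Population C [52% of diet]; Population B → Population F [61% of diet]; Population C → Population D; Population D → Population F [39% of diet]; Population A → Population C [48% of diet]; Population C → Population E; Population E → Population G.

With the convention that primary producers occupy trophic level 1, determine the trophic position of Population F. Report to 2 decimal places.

2.78

Population C: 1 + (0.52×1 + 0.48×1) = 2
Population D: 1 + 2 = 3
Population E: 1 + 2 = 3
Population F: 1 + (0.39×3 + 0.61×1) = 2.78
Population G: 1 + 3 = 4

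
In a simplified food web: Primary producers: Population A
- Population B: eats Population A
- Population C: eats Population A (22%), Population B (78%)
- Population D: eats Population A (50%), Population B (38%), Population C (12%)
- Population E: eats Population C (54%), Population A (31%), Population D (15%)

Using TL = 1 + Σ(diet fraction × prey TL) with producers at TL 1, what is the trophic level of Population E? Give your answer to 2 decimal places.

Population B: 1 + 1 = 2
Population C: 1 + (0.22×1 + 0.78×2) = 2.78
Population D: 1 + (0.5×1 + 0.38×2 + 0.12×2.78) = 2.5936
Population E: 1 + (0.54×2.78 + 0.31×1 + 0.15×2.5936) = 3.20024

3.20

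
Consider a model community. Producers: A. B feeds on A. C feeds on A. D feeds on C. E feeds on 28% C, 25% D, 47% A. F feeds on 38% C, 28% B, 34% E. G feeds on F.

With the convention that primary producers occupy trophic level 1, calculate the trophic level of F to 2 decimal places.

B: 1 + 1 = 2
C: 1 + 1 = 2
D: 1 + 2 = 3
E: 1 + (0.28×2 + 0.25×3 + 0.47×1) = 2.78
F: 1 + (0.38×2 + 0.28×2 + 0.34×2.78) = 3.2652
G: 1 + 3.2652 = 4.2652

3.27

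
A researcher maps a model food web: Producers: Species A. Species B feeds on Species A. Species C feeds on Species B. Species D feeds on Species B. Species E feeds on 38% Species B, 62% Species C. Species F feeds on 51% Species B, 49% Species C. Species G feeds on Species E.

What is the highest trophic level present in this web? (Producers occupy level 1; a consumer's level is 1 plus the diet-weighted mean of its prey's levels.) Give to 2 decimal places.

4.62

Species B: 1 + 1 = 2
Species C: 1 + 2 = 3
Species D: 1 + 2 = 3
Species E: 1 + (0.38×2 + 0.62×3) = 3.62
Species F: 1 + (0.51×2 + 0.49×3) = 3.49
Species G: 1 + 3.62 = 4.62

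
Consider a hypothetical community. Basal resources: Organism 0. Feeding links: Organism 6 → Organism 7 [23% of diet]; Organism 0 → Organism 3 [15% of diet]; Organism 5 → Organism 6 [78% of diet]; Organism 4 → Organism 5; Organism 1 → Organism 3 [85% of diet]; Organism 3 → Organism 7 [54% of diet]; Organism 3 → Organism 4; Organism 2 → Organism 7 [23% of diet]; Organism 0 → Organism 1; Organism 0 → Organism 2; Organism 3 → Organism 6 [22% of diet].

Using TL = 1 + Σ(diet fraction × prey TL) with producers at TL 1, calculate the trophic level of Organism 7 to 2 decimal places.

4.24

Organism 1: 1 + 1 = 2
Organism 2: 1 + 1 = 2
Organism 3: 1 + (0.85×2 + 0.15×1) = 2.85
Organism 4: 1 + 2.85 = 3.85
Organism 5: 1 + 3.85 = 4.85
Organism 6: 1 + (0.22×2.85 + 0.78×4.85) = 5.41
Organism 7: 1 + (0.54×2.85 + 0.23×5.41 + 0.23×2) = 4.2433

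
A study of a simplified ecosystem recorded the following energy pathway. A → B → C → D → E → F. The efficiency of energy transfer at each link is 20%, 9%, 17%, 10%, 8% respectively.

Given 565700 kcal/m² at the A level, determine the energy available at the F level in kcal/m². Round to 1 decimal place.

13.8 kcal/m²

B: 565700 × 0.2 = 113140 kcal/m²
C: 113140 × 0.09 = 10182.6 kcal/m²
D: 10182.6 × 0.17 = 1731.042 kcal/m²
E: 1731.042 × 0.1 = 173.1042 kcal/m²
F: 173.1042 × 0.08 = 13.848336 kcal/m²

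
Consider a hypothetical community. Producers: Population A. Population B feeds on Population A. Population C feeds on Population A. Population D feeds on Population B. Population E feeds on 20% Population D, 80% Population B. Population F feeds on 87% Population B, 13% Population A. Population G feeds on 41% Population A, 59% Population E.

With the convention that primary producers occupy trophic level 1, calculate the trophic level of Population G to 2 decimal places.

Population B: 1 + 1 = 2
Population C: 1 + 1 = 2
Population D: 1 + 2 = 3
Population E: 1 + (0.2×3 + 0.8×2) = 3.2
Population F: 1 + (0.87×2 + 0.13×1) = 2.87
Population G: 1 + (0.41×1 + 0.59×3.2) = 3.298

3.30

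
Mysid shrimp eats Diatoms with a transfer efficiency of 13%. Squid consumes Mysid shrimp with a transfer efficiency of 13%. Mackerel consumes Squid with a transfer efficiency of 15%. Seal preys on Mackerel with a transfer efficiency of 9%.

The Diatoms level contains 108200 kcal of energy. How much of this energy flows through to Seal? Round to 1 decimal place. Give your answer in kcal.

Mysid shrimp: 108200 × 0.13 = 14066 kcal
Squid: 14066 × 0.13 = 1828.58 kcal
Mackerel: 1828.58 × 0.15 = 274.287 kcal
Seal: 274.287 × 0.09 = 24.68583 kcal

24.7 kcal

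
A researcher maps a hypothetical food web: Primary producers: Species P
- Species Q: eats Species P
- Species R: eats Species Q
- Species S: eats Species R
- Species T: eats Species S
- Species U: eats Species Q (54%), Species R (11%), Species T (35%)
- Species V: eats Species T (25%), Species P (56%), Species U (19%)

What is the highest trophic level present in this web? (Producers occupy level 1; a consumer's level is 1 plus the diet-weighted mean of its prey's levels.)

5

Species Q: 1 + 1 = 2
Species R: 1 + 2 = 3
Species S: 1 + 3 = 4
Species T: 1 + 4 = 5
Species U: 1 + (0.54×2 + 0.11×3 + 0.35×5) = 4.16
Species V: 1 + (0.25×5 + 0.56×1 + 0.19×4.16) = 3.6004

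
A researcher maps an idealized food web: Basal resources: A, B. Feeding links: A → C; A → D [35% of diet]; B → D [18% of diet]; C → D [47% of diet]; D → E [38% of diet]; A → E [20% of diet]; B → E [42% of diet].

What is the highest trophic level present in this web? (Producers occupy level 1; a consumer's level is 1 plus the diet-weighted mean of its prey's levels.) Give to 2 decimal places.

2.56

C: 1 + 1 = 2
D: 1 + (0.35×1 + 0.18×1 + 0.47×2) = 2.47
E: 1 + (0.38×2.47 + 0.2×1 + 0.42×1) = 2.5586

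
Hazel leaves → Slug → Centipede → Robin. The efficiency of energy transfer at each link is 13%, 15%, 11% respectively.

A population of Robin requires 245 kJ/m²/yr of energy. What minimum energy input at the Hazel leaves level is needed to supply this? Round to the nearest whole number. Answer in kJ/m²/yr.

114219 kJ/m²/yr

Cumulative transfer efficiency: 0.13 × 0.15 × 0.11 = 0.002145
Hazel leaves energy = 245 / 0.002145 = 114219 kJ/m²/yr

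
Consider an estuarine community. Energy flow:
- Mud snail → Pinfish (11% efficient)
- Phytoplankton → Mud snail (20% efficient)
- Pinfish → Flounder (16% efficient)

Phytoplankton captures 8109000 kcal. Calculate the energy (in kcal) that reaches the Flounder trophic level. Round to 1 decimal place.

28543.7 kcal

Mud snail: 8109000 × 0.2 = 1621800 kcal
Pinfish: 1621800 × 0.11 = 178398 kcal
Flounder: 178398 × 0.16 = 28543.68 kcal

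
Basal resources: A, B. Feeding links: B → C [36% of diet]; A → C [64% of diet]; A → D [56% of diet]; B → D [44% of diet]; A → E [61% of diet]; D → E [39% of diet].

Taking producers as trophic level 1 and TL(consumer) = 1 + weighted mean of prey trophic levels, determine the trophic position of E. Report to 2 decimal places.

2.39

C: 1 + (0.36×1 + 0.64×1) = 2
D: 1 + (0.56×1 + 0.44×1) = 2
E: 1 + (0.61×1 + 0.39×2) = 2.39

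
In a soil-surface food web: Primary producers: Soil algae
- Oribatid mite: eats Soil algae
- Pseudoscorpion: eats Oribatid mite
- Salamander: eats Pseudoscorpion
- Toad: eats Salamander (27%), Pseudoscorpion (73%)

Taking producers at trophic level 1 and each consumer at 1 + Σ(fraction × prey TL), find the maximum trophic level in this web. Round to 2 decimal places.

4.27

Oribatid mite: 1 + 1 = 2
Pseudoscorpion: 1 + 2 = 3
Salamander: 1 + 3 = 4
Toad: 1 + (0.27×4 + 0.73×3) = 4.27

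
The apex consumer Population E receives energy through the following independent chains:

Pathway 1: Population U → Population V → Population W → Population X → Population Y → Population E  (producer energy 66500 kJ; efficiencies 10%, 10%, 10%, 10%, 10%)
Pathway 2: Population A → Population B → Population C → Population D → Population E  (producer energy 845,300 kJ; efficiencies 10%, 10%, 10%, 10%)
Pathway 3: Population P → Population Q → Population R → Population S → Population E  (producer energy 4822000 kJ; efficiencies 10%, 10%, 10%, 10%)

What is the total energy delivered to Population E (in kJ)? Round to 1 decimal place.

567.4 kJ

Pathway 1: 66500 × 0.1 × 0.1 × 0.1 × 0.1 × 0.1 = 0.665 kJ
Pathway 2: 845300 × 0.1 × 0.1 × 0.1 × 0.1 = 84.53 kJ
Pathway 3: 4822000 × 0.1 × 0.1 × 0.1 × 0.1 = 482.2 kJ
Total at Population E: 0.665 + 84.53 + 482.2 = 567.395 kJ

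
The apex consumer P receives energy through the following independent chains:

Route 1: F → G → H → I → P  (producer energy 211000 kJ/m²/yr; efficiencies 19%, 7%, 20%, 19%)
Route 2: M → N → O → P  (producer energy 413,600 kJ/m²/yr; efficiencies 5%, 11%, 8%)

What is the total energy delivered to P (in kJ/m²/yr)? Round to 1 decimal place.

Route 1: 211000 × 0.19 × 0.07 × 0.2 × 0.19 = 106.6394 kJ/m²/yr
Route 2: 413600 × 0.05 × 0.11 × 0.08 = 181.984 kJ/m²/yr
Total at P: 106.6394 + 181.984 = 288.6234 kJ/m²/yr

288.6 kJ/m²/yr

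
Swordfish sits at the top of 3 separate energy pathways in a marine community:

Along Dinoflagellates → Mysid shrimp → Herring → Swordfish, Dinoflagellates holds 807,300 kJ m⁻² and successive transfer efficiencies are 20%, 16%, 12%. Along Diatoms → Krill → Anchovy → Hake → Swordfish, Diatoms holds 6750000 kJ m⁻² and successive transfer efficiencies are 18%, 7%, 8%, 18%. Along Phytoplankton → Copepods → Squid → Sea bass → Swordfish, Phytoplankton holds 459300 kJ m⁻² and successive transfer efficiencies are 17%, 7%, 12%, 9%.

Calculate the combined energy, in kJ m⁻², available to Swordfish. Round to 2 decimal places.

4383.78 kJ m⁻²

Via Dinoflagellates: 807300 × 0.2 × 0.16 × 0.12 = 3100.032 kJ m⁻²
Via Diatoms: 6750000 × 0.18 × 0.07 × 0.08 × 0.18 = 1224.72 kJ m⁻²
Via Phytoplankton: 459300 × 0.17 × 0.07 × 0.12 × 0.09 = 59.029236 kJ m⁻²
Total at Swordfish: 3100.032 + 1224.72 + 59.029236 = 4383.781236 kJ m⁻²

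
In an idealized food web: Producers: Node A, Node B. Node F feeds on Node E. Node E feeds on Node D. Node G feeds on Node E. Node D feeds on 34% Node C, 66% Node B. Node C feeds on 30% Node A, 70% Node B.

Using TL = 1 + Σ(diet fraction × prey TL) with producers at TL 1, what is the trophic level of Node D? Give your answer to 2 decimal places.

2.34

Node C: 1 + (0.3×1 + 0.7×1) = 2
Node D: 1 + (0.34×2 + 0.66×1) = 2.34
Node E: 1 + 2.34 = 3.34
Node F: 1 + 3.34 = 4.34
Node G: 1 + 3.34 = 4.34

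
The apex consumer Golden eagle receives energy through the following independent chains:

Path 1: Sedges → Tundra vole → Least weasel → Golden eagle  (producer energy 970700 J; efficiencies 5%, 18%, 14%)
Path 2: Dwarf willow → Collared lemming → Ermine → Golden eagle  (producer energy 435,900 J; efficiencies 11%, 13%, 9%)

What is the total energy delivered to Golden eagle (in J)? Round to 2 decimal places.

Path 1: 970700 × 0.05 × 0.18 × 0.14 = 1223.082 J
Path 2: 435900 × 0.11 × 0.13 × 0.09 = 561.0033 J
Total at Golden eagle: 1223.082 + 561.0033 = 1784.0853 J

1784.09 J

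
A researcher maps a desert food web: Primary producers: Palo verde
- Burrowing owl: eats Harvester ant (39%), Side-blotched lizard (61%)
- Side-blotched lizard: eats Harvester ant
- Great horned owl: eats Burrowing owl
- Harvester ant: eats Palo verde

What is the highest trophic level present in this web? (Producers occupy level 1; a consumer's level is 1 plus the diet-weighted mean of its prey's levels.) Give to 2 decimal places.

4.61

Harvester ant: 1 + 1 = 2
Side-blotched lizard: 1 + 2 = 3
Burrowing owl: 1 + (0.39×2 + 0.61×3) = 3.61
Great horned owl: 1 + 3.61 = 4.61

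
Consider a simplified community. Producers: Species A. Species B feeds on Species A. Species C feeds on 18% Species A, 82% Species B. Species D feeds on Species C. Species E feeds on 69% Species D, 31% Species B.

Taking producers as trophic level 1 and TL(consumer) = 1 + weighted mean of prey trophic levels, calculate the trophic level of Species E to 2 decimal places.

Species B: 1 + 1 = 2
Species C: 1 + (0.18×1 + 0.82×2) = 2.82
Species D: 1 + 2.82 = 3.82
Species E: 1 + (0.69×3.82 + 0.31×2) = 4.2558

4.26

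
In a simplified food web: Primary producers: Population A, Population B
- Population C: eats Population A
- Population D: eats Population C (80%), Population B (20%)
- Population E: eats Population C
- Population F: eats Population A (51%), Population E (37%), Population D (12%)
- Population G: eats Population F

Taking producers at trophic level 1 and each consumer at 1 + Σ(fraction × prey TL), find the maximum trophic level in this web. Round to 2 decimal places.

Population C: 1 + 1 = 2
Population D: 1 + (0.8×2 + 0.2×1) = 2.8
Population E: 1 + 2 = 3
Population F: 1 + (0.51×1 + 0.37×3 + 0.12×2.8) = 2.956
Population G: 1 + 2.956 = 3.956

3.96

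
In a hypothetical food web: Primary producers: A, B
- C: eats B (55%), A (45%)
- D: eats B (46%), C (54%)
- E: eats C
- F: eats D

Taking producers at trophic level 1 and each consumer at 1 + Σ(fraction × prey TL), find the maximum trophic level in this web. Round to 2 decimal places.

3.54

C: 1 + (0.55×1 + 0.45×1) = 2
D: 1 + (0.46×1 + 0.54×2) = 2.54
E: 1 + 2 = 3
F: 1 + 2.54 = 3.54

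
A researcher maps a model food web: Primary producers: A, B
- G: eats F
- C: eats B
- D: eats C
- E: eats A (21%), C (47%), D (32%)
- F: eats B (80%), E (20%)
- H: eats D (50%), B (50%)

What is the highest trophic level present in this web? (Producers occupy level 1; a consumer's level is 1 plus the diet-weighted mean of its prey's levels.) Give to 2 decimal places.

3.42

C: 1 + 1 = 2
D: 1 + 2 = 3
E: 1 + (0.21×1 + 0.47×2 + 0.32×3) = 3.11
F: 1 + (0.8×1 + 0.2×3.11) = 2.422
G: 1 + 2.422 = 3.422
H: 1 + (0.5×3 + 0.5×1) = 3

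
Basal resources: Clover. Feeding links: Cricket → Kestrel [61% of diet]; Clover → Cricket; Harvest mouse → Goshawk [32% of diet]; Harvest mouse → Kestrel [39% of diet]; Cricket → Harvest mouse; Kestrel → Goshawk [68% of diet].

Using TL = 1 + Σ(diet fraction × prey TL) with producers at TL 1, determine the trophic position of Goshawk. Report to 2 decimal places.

4.27

Cricket: 1 + 1 = 2
Harvest mouse: 1 + 2 = 3
Kestrel: 1 + (0.39×3 + 0.61×2) = 3.39
Goshawk: 1 + (0.32×3 + 0.68×3.39) = 4.2652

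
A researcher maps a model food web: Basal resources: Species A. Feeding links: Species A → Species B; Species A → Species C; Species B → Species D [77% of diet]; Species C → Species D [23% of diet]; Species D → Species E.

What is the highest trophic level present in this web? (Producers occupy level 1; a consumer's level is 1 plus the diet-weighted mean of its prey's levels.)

4

Species B: 1 + 1 = 2
Species C: 1 + 1 = 2
Species D: 1 + (0.77×2 + 0.23×2) = 3
Species E: 1 + 3 = 4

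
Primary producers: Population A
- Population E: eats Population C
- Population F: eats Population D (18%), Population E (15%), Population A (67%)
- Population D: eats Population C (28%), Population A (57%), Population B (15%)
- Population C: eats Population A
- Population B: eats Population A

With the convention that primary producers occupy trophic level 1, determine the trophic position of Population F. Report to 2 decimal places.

Population B: 1 + 1 = 2
Population C: 1 + 1 = 2
Population D: 1 + (0.28×2 + 0.57×1 + 0.15×2) = 2.43
Population E: 1 + 2 = 3
Population F: 1 + (0.18×2.43 + 0.15×3 + 0.67×1) = 2.5574

2.56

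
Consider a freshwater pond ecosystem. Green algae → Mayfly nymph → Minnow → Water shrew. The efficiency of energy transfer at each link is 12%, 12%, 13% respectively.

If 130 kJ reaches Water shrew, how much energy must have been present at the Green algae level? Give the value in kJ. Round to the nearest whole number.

Cumulative transfer efficiency: 0.12 × 0.12 × 0.13 = 0.001872
Green algae energy = 130 / 0.001872 = 69444 kJ

69444 kJ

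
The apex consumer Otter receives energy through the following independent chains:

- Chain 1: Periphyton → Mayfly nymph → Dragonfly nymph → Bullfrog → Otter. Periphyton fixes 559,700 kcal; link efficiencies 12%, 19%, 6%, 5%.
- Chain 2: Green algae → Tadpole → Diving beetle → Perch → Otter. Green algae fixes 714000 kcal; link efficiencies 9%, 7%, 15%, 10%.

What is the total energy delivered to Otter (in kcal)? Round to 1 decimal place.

Chain 1: 559700 × 0.12 × 0.19 × 0.06 × 0.05 = 38.28348 kcal
Chain 2: 714000 × 0.09 × 0.07 × 0.15 × 0.1 = 67.473 kcal
Total at Otter: 38.28348 + 67.473 = 105.75648 kcal

105.8 kcal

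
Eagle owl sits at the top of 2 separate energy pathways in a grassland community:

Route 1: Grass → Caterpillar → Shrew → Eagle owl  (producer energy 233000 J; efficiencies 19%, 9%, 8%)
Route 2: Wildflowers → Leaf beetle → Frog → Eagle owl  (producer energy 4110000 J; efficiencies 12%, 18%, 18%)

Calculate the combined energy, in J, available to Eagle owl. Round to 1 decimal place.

16298.4 J

Route 1: 233000 × 0.19 × 0.09 × 0.08 = 318.744 J
Route 2: 4110000 × 0.12 × 0.18 × 0.18 = 15979.68 J
Total at Eagle owl: 318.744 + 15979.68 = 16298.424 J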